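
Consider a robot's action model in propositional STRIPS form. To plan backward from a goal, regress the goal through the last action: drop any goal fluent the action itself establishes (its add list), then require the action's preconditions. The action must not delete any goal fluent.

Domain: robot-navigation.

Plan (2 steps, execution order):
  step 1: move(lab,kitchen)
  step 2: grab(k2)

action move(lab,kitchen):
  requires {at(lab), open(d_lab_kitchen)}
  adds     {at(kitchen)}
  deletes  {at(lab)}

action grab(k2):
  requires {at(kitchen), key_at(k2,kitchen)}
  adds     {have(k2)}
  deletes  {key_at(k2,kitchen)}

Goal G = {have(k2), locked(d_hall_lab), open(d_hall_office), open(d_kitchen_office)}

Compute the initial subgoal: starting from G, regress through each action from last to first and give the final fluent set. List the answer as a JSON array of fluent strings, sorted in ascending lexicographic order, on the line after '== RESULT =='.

Work backward from the goal:
  through step 2 (grab(k2)): drop {have(k2)}, keep {locked(d_hall_lab), open(d_hall_office), open(d_kitchen_office)}, require {at(kitchen), key_at(k2,kitchen)}
    → {at(kitchen), key_at(k2,kitchen), locked(d_hall_lab), open(d_hall_office), open(d_kitchen_office)}
  through step 1 (move(lab,kitchen)): drop {at(kitchen)}, keep {key_at(k2,kitchen), locked(d_hall_lab), open(d_hall_office), open(d_kitchen_office)}, require {at(lab), open(d_lab_kitchen)}
    → {at(lab), key_at(k2,kitchen), locked(d_hall_lab), open(d_hall_office), open(d_kitchen_office), open(d_lab_kitchen)}

== RESULT ==
["at(lab)", "key_at(k2,kitchen)", "locked(d_hall_lab)", "open(d_hall_office)", "open(d_kitchen_office)", "open(d_lab_kitchen)"]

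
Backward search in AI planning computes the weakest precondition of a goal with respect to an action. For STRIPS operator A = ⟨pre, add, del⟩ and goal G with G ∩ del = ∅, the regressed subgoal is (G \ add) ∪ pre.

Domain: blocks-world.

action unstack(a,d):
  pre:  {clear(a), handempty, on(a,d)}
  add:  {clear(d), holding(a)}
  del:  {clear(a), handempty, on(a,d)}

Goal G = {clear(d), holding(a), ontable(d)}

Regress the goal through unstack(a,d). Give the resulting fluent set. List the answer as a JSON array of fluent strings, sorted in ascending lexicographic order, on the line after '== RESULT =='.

Compute (G \ add) ∪ pre:
  G ∩ del = {}  (empty — regression defined)
  G \ add = {clear(d), holding(a), ontable(d)} \ {clear(d), holding(a)} = {ontable(d)}
  ∪ pre   = {ontable(d)} ∪ {clear(a), handempty, on(a,d)}
          = {clear(a), handempty, on(a,d), ontable(d)}

== RESULT ==
["clear(a)", "handempty", "on(a,d)", "ontable(d)"]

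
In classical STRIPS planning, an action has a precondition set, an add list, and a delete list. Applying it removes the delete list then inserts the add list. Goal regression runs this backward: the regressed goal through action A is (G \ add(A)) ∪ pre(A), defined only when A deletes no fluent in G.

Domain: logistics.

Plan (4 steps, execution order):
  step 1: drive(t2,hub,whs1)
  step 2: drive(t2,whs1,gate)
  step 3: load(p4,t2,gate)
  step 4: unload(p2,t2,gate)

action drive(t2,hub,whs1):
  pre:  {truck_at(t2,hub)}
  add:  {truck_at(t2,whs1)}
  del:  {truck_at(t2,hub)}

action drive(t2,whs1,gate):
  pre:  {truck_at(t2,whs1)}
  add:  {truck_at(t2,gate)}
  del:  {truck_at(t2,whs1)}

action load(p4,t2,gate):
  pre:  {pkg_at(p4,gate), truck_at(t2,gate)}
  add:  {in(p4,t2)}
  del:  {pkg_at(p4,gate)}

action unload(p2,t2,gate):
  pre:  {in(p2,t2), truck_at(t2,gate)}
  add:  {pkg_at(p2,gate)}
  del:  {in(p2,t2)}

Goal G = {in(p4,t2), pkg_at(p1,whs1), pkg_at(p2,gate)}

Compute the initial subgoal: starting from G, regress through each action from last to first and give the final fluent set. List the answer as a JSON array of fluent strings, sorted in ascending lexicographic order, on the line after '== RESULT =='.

Work backward from the goal:
  through step 4 (unload(p2,t2,gate)): drop {pkg_at(p2,gate)}, keep {in(p4,t2), pkg_at(p1,whs1)}, require {in(p2,t2), truck_at(t2,gate)}
    → {in(p2,t2), in(p4,t2), pkg_at(p1,whs1), truck_at(t2,gate)}
  through step 3 (load(p4,t2,gate)): drop {in(p4,t2)}, keep {in(p2,t2), pkg_at(p1,whs1), truck_at(t2,gate)}, require {pkg_at(p4,gate), truck_at(t2,gate)}
    → {in(p2,t2), pkg_at(p1,whs1), pkg_at(p4,gate), truck_at(t2,gate)}
  through step 2 (drive(t2,whs1,gate)): drop {truck_at(t2,gate)}, keep {in(p2,t2), pkg_at(p1,whs1), pkg_at(p4,gate)}, require {truck_at(t2,whs1)}
    → {in(p2,t2), pkg_at(p1,whs1), pkg_at(p4,gate), truck_at(t2,whs1)}
  through step 1 (drive(t2,hub,whs1)): drop {truck_at(t2,whs1)}, keep {in(p2,t2), pkg_at(p1,whs1), pkg_at(p4,gate)}, require {truck_at(t2,hub)}
    → {in(p2,t2), pkg_at(p1,whs1), pkg_at(p4,gate), truck_at(t2,hub)}

== RESULT ==
["in(p2,t2)", "pkg_at(p1,whs1)", "pkg_at(p4,gate)", "truck_at(t2,hub)"]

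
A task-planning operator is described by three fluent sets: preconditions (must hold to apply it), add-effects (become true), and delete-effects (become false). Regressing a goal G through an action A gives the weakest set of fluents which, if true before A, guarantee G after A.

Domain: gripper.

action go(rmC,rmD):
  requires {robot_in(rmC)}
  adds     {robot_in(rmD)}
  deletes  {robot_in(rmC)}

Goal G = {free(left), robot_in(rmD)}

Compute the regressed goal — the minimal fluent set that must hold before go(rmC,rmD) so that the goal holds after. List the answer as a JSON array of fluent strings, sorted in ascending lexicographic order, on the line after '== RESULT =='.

Compute (G \ add) ∪ pre:
  G ∩ del = {}  (empty — regression defined)
  G \ add = {free(left), robot_in(rmD)} \ {robot_in(rmD)} = {free(left)}
  ∪ pre   = {free(left)} ∪ {robot_in(rmC)}
          = {free(left), robot_in(rmC)}

== RESULT ==
["free(left)", "robot_in(rmC)"]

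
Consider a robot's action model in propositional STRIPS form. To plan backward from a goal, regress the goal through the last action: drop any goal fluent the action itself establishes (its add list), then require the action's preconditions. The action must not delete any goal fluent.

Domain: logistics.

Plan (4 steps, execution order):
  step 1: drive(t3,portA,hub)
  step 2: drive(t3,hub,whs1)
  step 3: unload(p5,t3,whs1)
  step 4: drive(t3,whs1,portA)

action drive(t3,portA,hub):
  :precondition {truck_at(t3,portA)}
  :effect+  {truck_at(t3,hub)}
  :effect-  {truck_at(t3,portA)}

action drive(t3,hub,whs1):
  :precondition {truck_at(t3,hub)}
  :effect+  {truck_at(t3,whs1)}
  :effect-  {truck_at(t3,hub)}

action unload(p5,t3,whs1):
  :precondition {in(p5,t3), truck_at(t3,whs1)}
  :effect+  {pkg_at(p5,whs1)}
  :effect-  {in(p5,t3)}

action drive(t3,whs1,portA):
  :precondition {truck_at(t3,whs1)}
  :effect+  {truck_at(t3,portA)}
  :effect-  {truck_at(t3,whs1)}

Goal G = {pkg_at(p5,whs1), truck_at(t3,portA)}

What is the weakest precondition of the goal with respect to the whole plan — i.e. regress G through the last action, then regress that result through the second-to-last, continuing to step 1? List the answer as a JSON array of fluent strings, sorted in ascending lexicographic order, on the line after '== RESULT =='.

Regress step by step:
  through step 4 (drive(t3,whs1,portA)): drop {truck_at(t3,portA)}, keep {pkg_at(p5,whs1)}, require {truck_at(t3,whs1)}
    → {pkg_at(p5,whs1), truck_at(t3,whs1)}
  through step 3 (unload(p5,t3,whs1)): drop {pkg_at(p5,whs1)}, keep {truck_at(t3,whs1)}, require {in(p5,t3), truck_at(t3,whs1)}
    → {in(p5,t3), truck_at(t3,whs1)}
  through step 2 (drive(t3,hub,whs1)): drop {truck_at(t3,whs1)}, keep {in(p5,t3)}, require {truck_at(t3,hub)}
    → {in(p5,t3), truck_at(t3,hub)}
  through step 1 (drive(t3,portA,hub)): drop {truck_at(t3,hub)}, keep {in(p5,t3)}, require {truck_at(t3,portA)}
    → {in(p5,t3), truck_at(t3,portA)}

== RESULT ==
["in(p5,t3)", "truck_at(t3,portA)"]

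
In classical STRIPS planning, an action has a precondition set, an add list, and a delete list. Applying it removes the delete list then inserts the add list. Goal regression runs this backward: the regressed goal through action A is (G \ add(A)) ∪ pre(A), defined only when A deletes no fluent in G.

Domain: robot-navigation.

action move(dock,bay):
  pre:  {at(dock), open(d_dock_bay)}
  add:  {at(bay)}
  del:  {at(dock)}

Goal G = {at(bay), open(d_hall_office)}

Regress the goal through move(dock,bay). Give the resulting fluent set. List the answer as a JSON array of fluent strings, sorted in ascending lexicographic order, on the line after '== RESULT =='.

Regress:
  G ∩ del = {}  (empty — regression defined)
  G \ add = {at(bay), open(d_hall_office)} \ {at(bay)} = {open(d_hall_office)}
  ∪ pre   = {open(d_hall_office)} ∪ {at(dock), open(d_dock_bay)}
          = {at(dock), open(d_dock_bay), open(d_hall_office)}

== RESULT ==
["at(dock)", "open(d_dock_bay)", "open(d_hall_office)"]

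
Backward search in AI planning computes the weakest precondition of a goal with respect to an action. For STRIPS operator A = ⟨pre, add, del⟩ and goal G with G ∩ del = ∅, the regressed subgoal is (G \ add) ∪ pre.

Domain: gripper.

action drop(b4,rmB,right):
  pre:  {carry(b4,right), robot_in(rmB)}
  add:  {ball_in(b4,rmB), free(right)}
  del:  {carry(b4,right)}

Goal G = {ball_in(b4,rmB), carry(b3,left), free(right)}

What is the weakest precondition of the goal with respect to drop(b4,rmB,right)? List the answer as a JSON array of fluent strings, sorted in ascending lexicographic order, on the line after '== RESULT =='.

Compute (G \ add) ∪ pre:
  G ∩ del = {}  (empty — regression defined)
  G \ add = {ball_in(b4,rmB), carry(b3,left), free(right)} \ {ball_in(b4,rmB), free(right)} = {carry(b3,left)}
  ∪ pre   = {carry(b3,left)} ∪ {carry(b4,right), robot_in(rmB)}
          = {carry(b3,left), carry(b4,right), robot_in(rmB)}

== RESULT ==
["carry(b3,left)", "carry(b4,right)", "robot_in(rmB)"]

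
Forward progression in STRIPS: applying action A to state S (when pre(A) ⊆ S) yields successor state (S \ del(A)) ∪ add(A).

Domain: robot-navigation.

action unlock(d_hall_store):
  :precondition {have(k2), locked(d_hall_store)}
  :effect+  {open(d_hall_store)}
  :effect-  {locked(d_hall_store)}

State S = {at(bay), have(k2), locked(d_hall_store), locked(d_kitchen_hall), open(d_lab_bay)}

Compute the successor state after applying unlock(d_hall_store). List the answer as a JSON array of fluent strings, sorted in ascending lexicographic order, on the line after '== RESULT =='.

Progress:
  pre ⊆ S: {have(k2), locked(d_hall_store)} ⊆ S  — applicable
  S \ del = {at(bay), have(k2), locked(d_kitchen_hall), open(d_lab_bay)}
  ∪ add   = {at(bay), have(k2), locked(d_kitchen_hall), open(d_hall_store), open(d_lab_bay)}

== RESULT ==
["at(bay)", "have(k2)", "locked(d_kitchen_hall)", "open(d_hall_store)", "open(d_lab_bay)"]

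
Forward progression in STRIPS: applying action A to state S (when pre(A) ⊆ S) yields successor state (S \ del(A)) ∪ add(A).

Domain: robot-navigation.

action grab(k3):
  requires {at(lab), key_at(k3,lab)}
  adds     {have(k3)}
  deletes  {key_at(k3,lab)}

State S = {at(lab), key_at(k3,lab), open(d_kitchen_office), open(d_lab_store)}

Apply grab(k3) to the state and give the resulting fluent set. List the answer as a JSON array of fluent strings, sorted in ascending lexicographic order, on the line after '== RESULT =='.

Compute (S \ del) ∪ add:
  pre ⊆ S: {at(lab), key_at(k3,lab)} ⊆ S  — applicable
  S \ del = {at(lab), open(d_kitchen_office), open(d_lab_store)}
  ∪ add   = {at(lab), have(k3), open(d_kitchen_office), open(d_lab_store)}

== RESULT ==
["at(lab)", "have(k3)", "open(d_kitchen_office)", "open(d_lab_store)"]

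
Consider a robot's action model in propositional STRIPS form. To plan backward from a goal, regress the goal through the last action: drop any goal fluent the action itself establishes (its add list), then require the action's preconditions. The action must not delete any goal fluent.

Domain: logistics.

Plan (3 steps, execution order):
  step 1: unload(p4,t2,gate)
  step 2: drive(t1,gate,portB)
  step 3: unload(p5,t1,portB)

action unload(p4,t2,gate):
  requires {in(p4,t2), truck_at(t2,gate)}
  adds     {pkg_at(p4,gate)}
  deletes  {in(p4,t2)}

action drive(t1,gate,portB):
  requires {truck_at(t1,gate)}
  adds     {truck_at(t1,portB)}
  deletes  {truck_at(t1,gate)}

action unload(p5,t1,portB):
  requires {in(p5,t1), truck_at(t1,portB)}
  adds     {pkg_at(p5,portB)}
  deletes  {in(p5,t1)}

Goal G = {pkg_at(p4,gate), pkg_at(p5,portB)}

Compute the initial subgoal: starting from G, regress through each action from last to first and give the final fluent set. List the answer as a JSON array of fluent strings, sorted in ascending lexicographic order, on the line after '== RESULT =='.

Regress step by step:
  through step 3 (unload(p5,t1,portB)): drop {pkg_at(p5,portB)}, keep {pkg_at(p4,gate)}, require {in(p5,t1), truck_at(t1,portB)}
    → {in(p5,t1), pkg_at(p4,gate), truck_at(t1,portB)}
  through step 2 (drive(t1,gate,portB)): drop {truck_at(t1,portB)}, keep {in(p5,t1), pkg_at(p4,gate)}, require {truck_at(t1,gate)}
    → {in(p5,t1), pkg_at(p4,gate), truck_at(t1,gate)}
  through step 1 (unload(p4,t2,gate)): drop {pkg_at(p4,gate)}, keep {in(p5,t1), truck_at(t1,gate)}, require {in(p4,t2), truck_at(t2,gate)}
    → {in(p4,t2), in(p5,t1), truck_at(t1,gate), truck_at(t2,gate)}

== RESULT ==
["in(p4,t2)", "in(p5,t1)", "truck_at(t1,gate)", "truck_at(t2,gate)"]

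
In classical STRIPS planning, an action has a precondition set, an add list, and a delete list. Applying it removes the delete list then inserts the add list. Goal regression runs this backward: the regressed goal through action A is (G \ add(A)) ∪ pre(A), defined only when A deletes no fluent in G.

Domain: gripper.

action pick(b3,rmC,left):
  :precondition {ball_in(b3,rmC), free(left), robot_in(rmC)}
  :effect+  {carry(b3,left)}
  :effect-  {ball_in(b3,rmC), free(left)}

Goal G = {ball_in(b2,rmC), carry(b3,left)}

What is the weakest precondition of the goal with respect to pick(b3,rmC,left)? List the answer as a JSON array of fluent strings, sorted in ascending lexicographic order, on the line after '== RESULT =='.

Regress:
  G ∩ del = {}  (empty — regression defined)
  G \ add = {ball_in(b2,rmC), carry(b3,left)} \ {carry(b3,left)} = {ball_in(b2,rmC)}
  ∪ pre   = {ball_in(b2,rmC)} ∪ {ball_in(b3,rmC), free(left), robot_in(rmC)}
          = {ball_in(b2,rmC), ball_in(b3,rmC), free(left), robot_in(rmC)}

== RESULT ==
["ball_in(b2,rmC)", "ball_in(b3,rmC)", "free(left)", "robot_in(rmC)"]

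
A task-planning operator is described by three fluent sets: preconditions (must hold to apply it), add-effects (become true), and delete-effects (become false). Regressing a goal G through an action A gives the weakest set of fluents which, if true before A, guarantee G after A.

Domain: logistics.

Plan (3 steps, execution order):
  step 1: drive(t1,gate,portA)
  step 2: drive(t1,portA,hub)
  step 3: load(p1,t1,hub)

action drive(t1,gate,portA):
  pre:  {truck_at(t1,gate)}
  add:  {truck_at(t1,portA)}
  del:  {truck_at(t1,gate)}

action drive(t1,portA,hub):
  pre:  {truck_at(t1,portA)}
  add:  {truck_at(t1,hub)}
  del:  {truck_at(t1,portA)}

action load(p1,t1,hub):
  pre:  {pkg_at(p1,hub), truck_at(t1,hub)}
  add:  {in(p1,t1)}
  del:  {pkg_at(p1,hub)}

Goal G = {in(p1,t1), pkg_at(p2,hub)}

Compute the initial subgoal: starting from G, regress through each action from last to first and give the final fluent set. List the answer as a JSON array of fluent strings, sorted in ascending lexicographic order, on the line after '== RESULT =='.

Work backward from the goal:
  through step 3 (load(p1,t1,hub)): drop {in(p1,t1)}, keep {pkg_at(p2,hub)}, require {pkg_at(p1,hub), truck_at(t1,hub)}
    → {pkg_at(p1,hub), pkg_at(p2,hub), truck_at(t1,hub)}
  through step 2 (drive(t1,portA,hub)): drop {truck_at(t1,hub)}, keep {pkg_at(p1,hub), pkg_at(p2,hub)}, require {truck_at(t1,portA)}
    → {pkg_at(p1,hub), pkg_at(p2,hub), truck_at(t1,portA)}
  through step 1 (drive(t1,gate,portA)): drop {truck_at(t1,portA)}, keep {pkg_at(p1,hub), pkg_at(p2,hub)}, require {truck_at(t1,gate)}
    → {pkg_at(p1,hub), pkg_at(p2,hub), truck_at(t1,gate)}

== RESULT ==
["pkg_at(p1,hub)", "pkg_at(p2,hub)", "truck_at(t1,gate)"]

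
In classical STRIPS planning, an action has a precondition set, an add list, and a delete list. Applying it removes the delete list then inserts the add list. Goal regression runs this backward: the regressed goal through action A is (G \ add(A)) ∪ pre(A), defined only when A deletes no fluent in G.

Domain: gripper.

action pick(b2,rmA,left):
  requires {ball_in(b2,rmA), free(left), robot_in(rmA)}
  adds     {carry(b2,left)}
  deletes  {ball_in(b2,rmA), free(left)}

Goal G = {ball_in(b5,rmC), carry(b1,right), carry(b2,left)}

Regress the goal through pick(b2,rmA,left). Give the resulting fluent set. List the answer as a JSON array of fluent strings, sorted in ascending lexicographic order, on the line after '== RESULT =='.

Compute (G \ add) ∪ pre:
  G ∩ del = {}  (empty — regression defined)
  G \ add = {ball_in(b5,rmC), carry(b1,right), carry(b2,left)} \ {carry(b2,left)} = {ball_in(b5,rmC), carry(b1,right)}
  ∪ pre   = {ball_in(b5,rmC), carry(b1,right)} ∪ {ball_in(b2,rmA), free(left), robot_in(rmA)}
          = {ball_in(b2,rmA), ball_in(b5,rmC), carry(b1,right), free(left), robot_in(rmA)}

== RESULT ==
["ball_in(b2,rmA)", "ball_in(b5,rmC)", "carry(b1,right)", "free(left)", "robot_in(rmA)"]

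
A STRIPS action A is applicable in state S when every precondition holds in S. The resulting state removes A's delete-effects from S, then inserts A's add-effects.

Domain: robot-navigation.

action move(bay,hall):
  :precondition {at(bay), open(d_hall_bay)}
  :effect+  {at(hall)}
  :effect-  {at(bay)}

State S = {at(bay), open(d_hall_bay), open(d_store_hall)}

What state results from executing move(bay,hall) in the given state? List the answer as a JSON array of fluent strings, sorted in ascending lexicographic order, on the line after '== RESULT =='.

Compute (S \ del) ∪ add:
  pre ⊆ S: {at(bay), open(d_hall_bay)} ⊆ S  — applicable
  S \ del = {open(d_hall_bay), open(d_store_hall)}
  ∪ add   = {at(hall), open(d_hall_bay), open(d_store_hall)}

== RESULT ==
["at(hall)", "open(d_hall_bay)", "open(d_store_hall)"]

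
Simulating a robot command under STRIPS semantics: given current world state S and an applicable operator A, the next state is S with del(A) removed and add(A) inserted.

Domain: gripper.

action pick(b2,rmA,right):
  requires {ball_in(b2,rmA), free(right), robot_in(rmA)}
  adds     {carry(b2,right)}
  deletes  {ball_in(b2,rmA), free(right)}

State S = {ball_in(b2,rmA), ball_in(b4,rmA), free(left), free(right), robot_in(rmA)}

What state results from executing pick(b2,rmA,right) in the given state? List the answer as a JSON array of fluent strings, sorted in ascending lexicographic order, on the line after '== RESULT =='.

Progress:
  pre ⊆ S: {ball_in(b2,rmA), free(right), robot_in(rmA)} ⊆ S  — applicable
  S \ del = {ball_in(b4,rmA), free(left), robot_in(rmA)}
  ∪ add   = {ball_in(b4,rmA), carry(b2,right), free(left), robot_in(rmA)}

== RESULT ==
["ball_in(b4,rmA)", "carry(b2,right)", "free(left)", "robot_in(rmA)"]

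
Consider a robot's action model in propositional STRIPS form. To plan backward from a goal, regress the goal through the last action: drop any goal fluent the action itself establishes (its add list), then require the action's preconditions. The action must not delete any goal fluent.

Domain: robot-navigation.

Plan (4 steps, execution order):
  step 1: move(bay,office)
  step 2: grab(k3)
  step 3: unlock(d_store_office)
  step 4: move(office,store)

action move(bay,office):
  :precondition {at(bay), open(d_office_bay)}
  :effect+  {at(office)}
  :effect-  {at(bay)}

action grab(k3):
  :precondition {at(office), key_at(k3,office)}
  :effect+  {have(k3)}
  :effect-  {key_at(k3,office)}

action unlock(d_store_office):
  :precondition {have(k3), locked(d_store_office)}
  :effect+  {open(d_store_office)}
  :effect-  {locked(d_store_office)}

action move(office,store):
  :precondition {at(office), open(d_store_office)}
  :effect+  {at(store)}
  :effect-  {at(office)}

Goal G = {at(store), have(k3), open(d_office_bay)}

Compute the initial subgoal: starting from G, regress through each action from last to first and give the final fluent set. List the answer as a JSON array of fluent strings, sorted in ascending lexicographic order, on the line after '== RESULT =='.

Work backward from the goal:
  through step 4 (move(office,store)): drop {at(store)}, keep {have(k3), open(d_office_bay)}, require {at(office), open(d_store_office)}
    → {at(office), have(k3), open(d_office_bay), open(d_store_office)}
  through step 3 (unlock(d_store_office)): drop {open(d_store_office)}, keep {at(office), have(k3), open(d_office_bay)}, require {have(k3), locked(d_store_office)}
    → {at(office), have(k3), locked(d_store_office), open(d_office_bay)}
  through step 2 (grab(k3)): drop {have(k3)}, keep {at(office), locked(d_store_office), open(d_office_bay)}, require {at(office), key_at(k3,office)}
    → {at(office), key_at(k3,office), locked(d_store_office), open(d_office_bay)}
  through step 1 (move(bay,office)): drop {at(office)}, keep {key_at(k3,office), locked(d_store_office), open(d_office_bay)}, require {at(bay), open(d_office_bay)}
    → {at(bay), key_at(k3,office), locked(d_store_office), open(d_office_bay)}

== RESULT ==
["at(bay)", "key_at(k3,office)", "locked(d_store_office)", "open(d_office_bay)"]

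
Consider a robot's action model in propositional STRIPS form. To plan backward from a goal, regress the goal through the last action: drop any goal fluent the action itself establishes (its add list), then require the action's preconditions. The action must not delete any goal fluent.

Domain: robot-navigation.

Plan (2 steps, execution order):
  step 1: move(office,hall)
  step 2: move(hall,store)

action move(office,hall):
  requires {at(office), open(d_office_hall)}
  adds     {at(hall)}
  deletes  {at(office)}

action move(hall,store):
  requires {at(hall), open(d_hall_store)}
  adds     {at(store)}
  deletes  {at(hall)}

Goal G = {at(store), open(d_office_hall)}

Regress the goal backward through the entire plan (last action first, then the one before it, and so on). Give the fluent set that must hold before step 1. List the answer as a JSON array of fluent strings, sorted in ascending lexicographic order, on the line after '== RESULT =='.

Regress step by step:
  through step 2 (move(hall,store)): drop {at(store)}, keep {open(d_office_hall)}, require {at(hall), open(d_hall_store)}
    → {at(hall), open(d_hall_store), open(d_office_hall)}
  through step 1 (move(office,hall)): drop {at(hall)}, keep {open(d_hall_store), open(d_office_hall)}, require {at(office), open(d_office_hall)}
    → {at(office), open(d_hall_store), open(d_office_hall)}

== RESULT ==
["at(office)", "open(d_hall_store)", "open(d_office_hall)"]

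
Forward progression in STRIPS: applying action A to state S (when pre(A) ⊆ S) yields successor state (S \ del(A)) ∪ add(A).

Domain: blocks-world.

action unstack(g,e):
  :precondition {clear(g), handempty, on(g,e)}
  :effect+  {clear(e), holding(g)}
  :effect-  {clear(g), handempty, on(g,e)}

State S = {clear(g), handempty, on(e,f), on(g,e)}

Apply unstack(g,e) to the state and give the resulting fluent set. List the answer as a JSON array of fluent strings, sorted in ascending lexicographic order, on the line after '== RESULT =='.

Compute (S \ del) ∪ add:
  pre ⊆ S: {clear(g), handempty, on(g,e)} ⊆ S  — applicable
  S \ del = {on(e,f)}
  ∪ add   = {clear(e), holding(g), on(e,f)}

== RESULT ==
["clear(e)", "holding(g)", "on(e,f)"]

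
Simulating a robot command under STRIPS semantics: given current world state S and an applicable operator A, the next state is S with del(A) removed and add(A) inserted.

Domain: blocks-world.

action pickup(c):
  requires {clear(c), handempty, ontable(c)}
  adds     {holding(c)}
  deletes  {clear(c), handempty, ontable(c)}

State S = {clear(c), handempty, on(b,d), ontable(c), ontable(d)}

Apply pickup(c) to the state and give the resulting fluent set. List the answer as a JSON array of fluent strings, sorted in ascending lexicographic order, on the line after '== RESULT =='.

Progress:
  pre ⊆ S: {clear(c), handempty, ontable(c)} ⊆ S  — applicable
  S \ del = {on(b,d), ontable(d)}
  ∪ add   = {holding(c), on(b,d), ontable(d)}

== RESULT ==
["holding(c)", "on(b,d)", "ontable(d)"]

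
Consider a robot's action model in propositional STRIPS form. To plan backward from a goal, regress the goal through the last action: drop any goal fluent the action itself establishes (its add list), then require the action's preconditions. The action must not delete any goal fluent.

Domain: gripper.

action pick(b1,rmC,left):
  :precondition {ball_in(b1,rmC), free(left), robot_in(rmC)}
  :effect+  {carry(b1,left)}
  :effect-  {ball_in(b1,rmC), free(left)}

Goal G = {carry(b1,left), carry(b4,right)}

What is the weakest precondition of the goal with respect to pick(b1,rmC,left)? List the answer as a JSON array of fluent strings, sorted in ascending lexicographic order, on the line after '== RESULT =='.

Regress:
  G ∩ del = {}  (empty — regression defined)
  G \ add = {carry(b1,left), carry(b4,right)} \ {carry(b1,left)} = {carry(b4,right)}
  ∪ pre   = {carry(b4,right)} ∪ {ball_in(b1,rmC), free(left), robot_in(rmC)}
          = {ball_in(b1,rmC), carry(b4,right), free(left), robot_in(rmC)}

== RESULT ==
["ball_in(b1,rmC)", "carry(b4,right)", "free(left)", "robot_in(rmC)"]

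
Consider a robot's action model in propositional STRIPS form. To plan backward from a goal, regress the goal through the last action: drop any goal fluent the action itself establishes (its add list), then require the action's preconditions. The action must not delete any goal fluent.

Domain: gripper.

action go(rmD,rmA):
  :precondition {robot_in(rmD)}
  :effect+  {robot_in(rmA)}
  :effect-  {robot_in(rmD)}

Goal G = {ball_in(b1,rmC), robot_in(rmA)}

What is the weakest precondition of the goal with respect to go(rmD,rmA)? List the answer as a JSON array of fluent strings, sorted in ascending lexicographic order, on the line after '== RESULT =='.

Compute (G \ add) ∪ pre:
  G ∩ del = {}  (empty — regression defined)
  G \ add = {ball_in(b1,rmC), robot_in(rmA)} \ {robot_in(rmA)} = {ball_in(b1,rmC)}
  ∪ pre   = {ball_in(b1,rmC)} ∪ {robot_in(rmD)}
          = {ball_in(b1,rmC), robot_in(rmD)}

== RESULT ==
["ball_in(b1,rmC)", "robot_in(rmD)"]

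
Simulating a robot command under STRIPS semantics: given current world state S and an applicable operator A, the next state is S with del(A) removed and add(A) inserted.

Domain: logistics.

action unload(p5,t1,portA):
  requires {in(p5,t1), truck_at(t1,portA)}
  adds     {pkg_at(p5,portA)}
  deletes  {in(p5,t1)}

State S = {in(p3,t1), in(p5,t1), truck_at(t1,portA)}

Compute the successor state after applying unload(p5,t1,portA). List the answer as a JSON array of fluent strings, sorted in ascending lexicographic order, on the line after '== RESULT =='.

Compute (S \ del) ∪ add:
  pre ⊆ S: {in(p5,t1), truck_at(t1,portA)} ⊆ S  — applicable
  S \ del = {in(p3,t1), truck_at(t1,portA)}
  ∪ add   = {in(p3,t1), pkg_at(p5,portA), truck_at(t1,portA)}

== RESULT ==
["in(p3,t1)", "pkg_at(p5,portA)", "truck_at(t1,portA)"]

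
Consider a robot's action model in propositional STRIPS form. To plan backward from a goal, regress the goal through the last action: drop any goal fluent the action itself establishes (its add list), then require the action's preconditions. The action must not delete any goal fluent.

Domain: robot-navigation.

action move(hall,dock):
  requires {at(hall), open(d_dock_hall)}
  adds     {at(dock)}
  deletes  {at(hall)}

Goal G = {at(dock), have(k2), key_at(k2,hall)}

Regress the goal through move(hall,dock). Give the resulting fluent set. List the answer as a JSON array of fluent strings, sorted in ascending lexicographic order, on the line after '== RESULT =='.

Compute (G \ add) ∪ pre:
  G ∩ del = {}  (empty — regression defined)
  G \ add = {at(dock), have(k2), key_at(k2,hall)} \ {at(dock)} = {have(k2), key_at(k2,hall)}
  ∪ pre   = {have(k2), key_at(k2,hall)} ∪ {at(hall), open(d_dock_hall)}
          = {at(hall), have(k2), key_at(k2,hall), open(d_dock_hall)}

== RESULT ==
["at(hall)", "have(k2)", "key_at(k2,hall)", "open(d_dock_hall)"]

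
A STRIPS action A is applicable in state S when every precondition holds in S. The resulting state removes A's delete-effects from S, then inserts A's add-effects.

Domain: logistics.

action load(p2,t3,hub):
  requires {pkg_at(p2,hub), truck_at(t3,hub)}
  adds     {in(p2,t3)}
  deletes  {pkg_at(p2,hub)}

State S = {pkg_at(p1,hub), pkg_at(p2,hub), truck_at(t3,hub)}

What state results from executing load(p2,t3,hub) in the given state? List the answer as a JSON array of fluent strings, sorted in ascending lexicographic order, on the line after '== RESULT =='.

Progress:
  pre ⊆ S: {pkg_at(p2,hub), truck_at(t3,hub)} ⊆ S  — applicable
  S \ del = {pkg_at(p1,hub), truck_at(t3,hub)}
  ∪ add   = {in(p2,t3), pkg_at(p1,hub), truck_at(t3,hub)}

== RESULT ==
["in(p2,t3)", "pkg_at(p1,hub)", "truck_at(t3,hub)"]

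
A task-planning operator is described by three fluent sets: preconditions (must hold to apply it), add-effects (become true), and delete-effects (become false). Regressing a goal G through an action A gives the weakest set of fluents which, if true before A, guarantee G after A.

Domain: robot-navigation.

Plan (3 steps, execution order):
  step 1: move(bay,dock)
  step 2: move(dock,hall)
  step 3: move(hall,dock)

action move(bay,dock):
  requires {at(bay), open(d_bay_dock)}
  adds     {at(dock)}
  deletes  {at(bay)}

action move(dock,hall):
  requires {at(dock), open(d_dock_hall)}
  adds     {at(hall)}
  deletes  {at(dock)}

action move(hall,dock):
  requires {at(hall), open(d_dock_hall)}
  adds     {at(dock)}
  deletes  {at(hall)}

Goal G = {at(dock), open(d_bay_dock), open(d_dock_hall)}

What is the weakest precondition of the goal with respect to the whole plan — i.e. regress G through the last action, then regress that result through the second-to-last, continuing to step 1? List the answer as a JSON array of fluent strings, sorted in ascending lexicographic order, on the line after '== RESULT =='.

Work backward from the goal:
  through step 3 (move(hall,dock)): drop {at(dock)}, keep {open(d_bay_dock), open(d_dock_hall)}, require {at(hall), open(d_dock_hall)}
    → {at(hall), open(d_bay_dock), open(d_dock_hall)}
  through step 2 (move(dock,hall)): drop {at(hall)}, keep {open(d_bay_dock), open(d_dock_hall)}, require {at(dock), open(d_dock_hall)}
    → {at(dock), open(d_bay_dock), open(d_dock_hall)}
  through step 1 (move(bay,dock)): drop {at(dock)}, keep {open(d_bay_dock), open(d_dock_hall)}, require {at(bay), open(d_bay_dock)}
    → {at(bay), open(d_bay_dock), open(d_dock_hall)}

== RESULT ==
["at(bay)", "open(d_bay_dock)", "open(d_dock_hall)"]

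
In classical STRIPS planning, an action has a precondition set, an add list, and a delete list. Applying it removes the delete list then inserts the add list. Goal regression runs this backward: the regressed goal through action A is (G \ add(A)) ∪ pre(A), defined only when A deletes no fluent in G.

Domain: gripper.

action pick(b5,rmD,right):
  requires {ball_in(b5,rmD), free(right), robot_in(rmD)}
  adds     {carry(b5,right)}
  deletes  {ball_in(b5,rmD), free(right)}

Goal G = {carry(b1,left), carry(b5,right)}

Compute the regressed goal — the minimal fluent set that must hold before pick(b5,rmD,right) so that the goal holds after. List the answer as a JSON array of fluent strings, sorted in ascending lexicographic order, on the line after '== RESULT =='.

Compute (G \ add) ∪ pre:
  G ∩ del = {}  (empty — regression defined)
  G \ add = {carry(b1,left), carry(b5,right)} \ {carry(b5,right)} = {carry(b1,left)}
  ∪ pre   = {carry(b1,left)} ∪ {ball_in(b5,rmD), free(right), robot_in(rmD)}
          = {ball_in(b5,rmD), carry(b1,left), free(right), robot_in(rmD)}

== RESULT ==
["ball_in(b5,rmD)", "carry(b1,left)", "free(right)", "robot_in(rmD)"]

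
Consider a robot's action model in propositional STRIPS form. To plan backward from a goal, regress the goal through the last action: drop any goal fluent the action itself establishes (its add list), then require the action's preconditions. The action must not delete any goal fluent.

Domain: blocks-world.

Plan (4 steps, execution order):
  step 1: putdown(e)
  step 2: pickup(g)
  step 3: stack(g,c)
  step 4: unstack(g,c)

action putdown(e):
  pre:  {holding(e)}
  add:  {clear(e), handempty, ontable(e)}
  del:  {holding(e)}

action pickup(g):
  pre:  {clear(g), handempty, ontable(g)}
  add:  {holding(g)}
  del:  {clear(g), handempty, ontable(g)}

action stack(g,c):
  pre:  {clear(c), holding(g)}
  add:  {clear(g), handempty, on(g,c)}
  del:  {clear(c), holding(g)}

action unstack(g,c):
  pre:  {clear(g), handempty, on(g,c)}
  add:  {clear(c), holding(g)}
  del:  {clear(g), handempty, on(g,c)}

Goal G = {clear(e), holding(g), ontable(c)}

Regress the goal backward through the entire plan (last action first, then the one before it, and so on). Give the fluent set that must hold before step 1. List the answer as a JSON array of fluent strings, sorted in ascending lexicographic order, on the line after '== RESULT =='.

Regress step by step:
  through step 4 (unstack(g,c)): drop {holding(g)}, keep {clear(e), ontable(c)}, require {clear(g), handempty, on(g,c)}
    → {clear(e), clear(g), handempty, on(g,c), ontable(c)}
  through step 3 (stack(g,c)): drop {clear(g), handempty, on(g,c)}, keep {clear(e), ontable(c)}, require {clear(c), holding(g)}
    → {clear(c), clear(e), holding(g), ontable(c)}
  through step 2 (pickup(g)): drop {holding(g)}, keep {clear(c), clear(e), ontable(c)}, require {clear(g), handempty, ontable(g)}
    → {clear(c), clear(e), clear(g), handempty, ontable(c), ontable(g)}
  through step 1 (putdown(e)): drop {clear(e), handempty}, keep {clear(c), clear(g), ontable(c), ontable(g)}, require {holding(e)}
    → {clear(c), clear(g), holding(e), ontable(c), ontable(g)}

== RESULT ==
["clear(c)", "clear(g)", "holding(e)", "ontable(c)", "ontable(g)"]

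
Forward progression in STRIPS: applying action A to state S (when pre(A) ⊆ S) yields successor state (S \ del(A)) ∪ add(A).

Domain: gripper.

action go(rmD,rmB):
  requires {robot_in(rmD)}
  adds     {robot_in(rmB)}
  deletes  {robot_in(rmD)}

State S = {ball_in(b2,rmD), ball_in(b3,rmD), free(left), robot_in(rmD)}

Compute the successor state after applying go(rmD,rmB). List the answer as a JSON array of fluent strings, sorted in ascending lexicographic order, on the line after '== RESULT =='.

Progress:
  pre ⊆ S: {robot_in(rmD)} ⊆ S  — applicable
  S \ del = {ball_in(b2,rmD), ball_in(b3,rmD), free(left)}
  ∪ add   = {ball_in(b2,rmD), ball_in(b3,rmD), free(left), robot_in(rmB)}

== RESULT ==
["ball_in(b2,rmD)", "ball_in(b3,rmD)", "free(left)", "robot_in(rmB)"]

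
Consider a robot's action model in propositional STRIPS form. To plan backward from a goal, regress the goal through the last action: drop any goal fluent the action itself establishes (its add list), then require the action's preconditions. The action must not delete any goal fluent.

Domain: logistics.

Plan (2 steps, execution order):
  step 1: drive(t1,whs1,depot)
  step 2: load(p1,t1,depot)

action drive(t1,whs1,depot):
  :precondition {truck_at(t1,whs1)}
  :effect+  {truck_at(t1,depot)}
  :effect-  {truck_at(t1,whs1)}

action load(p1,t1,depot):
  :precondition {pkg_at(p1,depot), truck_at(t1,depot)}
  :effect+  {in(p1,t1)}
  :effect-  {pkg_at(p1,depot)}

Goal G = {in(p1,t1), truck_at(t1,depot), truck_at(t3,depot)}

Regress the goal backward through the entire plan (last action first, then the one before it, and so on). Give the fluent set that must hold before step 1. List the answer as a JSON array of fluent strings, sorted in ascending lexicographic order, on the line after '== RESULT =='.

Work backward from the goal:
  through step 2 (load(p1,t1,depot)): drop {in(p1,t1)}, keep {truck_at(t1,depot), truck_at(t3,depot)}, require {pkg_at(p1,depot), truck_at(t1,depot)}
    → {pkg_at(p1,depot), truck_at(t1,depot), truck_at(t3,depot)}
  through step 1 (drive(t1,whs1,depot)): drop {truck_at(t1,depot)}, keep {pkg_at(p1,depot), truck_at(t3,depot)}, require {truck_at(t1,whs1)}
    → {pkg_at(p1,depot), truck_at(t1,whs1), truck_at(t3,depot)}

== RESULT ==
["pkg_at(p1,depot)", "truck_at(t1,whs1)", "truck_at(t3,depot)"]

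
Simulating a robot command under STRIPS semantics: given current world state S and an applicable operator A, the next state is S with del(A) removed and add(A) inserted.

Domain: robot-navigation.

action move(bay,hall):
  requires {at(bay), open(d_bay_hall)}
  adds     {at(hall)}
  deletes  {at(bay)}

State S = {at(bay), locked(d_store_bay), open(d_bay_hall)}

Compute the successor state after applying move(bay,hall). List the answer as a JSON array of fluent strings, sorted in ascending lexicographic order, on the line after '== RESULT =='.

Compute (S \ del) ∪ add:
  pre ⊆ S: {at(bay), open(d_bay_hall)} ⊆ S  — applicable
  S \ del = {locked(d_store_bay), open(d_bay_hall)}
  ∪ add   = {at(hall), locked(d_store_bay), open(d_bay_hall)}

== RESULT ==
["at(hall)", "locked(d_store_bay)", "open(d_bay_hall)"]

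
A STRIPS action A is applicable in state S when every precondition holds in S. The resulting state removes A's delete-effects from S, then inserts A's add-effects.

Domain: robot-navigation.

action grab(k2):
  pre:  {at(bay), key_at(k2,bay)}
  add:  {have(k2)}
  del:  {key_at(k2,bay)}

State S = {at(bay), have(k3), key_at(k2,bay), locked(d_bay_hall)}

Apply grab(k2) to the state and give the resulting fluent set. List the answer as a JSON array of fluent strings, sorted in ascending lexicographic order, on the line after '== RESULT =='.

Progress:
  pre ⊆ S: {at(bay), key_at(k2,bay)} ⊆ S  — applicable
  S \ del = {at(bay), have(k3), locked(d_bay_hall)}
  ∪ add   = {at(bay), have(k2), have(k3), locked(d_bay_hall)}

== RESULT ==
["at(bay)", "have(k2)", "have(k3)", "locked(d_bay_hall)"]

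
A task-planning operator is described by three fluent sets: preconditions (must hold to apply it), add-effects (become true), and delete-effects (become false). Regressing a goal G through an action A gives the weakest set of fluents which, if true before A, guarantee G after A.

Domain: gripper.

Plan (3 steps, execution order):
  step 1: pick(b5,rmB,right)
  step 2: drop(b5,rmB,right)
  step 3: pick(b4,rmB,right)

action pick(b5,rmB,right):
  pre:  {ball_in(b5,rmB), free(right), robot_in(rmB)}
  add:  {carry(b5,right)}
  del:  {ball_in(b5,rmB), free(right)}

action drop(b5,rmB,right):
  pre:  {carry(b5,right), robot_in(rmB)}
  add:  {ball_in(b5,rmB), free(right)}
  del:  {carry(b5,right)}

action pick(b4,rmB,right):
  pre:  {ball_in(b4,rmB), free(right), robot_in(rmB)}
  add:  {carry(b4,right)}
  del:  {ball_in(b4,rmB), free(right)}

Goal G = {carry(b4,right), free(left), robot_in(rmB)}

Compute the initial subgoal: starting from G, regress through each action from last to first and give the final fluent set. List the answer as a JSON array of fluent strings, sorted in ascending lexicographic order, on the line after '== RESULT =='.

Work backward from the goal:
  through step 3 (pick(b4,rmB,right)): drop {carry(b4,right)}, keep {free(left), robot_in(rmB)}, require {ball_in(b4,rmB), free(right), robot_in(rmB)}
    → {ball_in(b4,rmB), free(left), free(right), robot_in(rmB)}
  through step 2 (drop(b5,rmB,right)): drop {free(right)}, keep {ball_in(b4,rmB), free(left), robot_in(rmB)}, require {carry(b5,right), robot_in(rmB)}
    → {ball_in(b4,rmB), carry(b5,right), free(left), robot_in(rmB)}
  through step 1 (pick(b5,rmB,right)): drop {carry(b5,right)}, keep {ball_in(b4,rmB), free(left), robot_in(rmB)}, require {ball_in(b5,rmB), free(right), robot_in(rmB)}
    → {ball_in(b4,rmB), ball_in(b5,rmB), free(left), free(right), robot_in(rmB)}

== RESULT ==
["ball_in(b4,rmB)", "ball_in(b5,rmB)", "free(left)", "free(right)", "robot_in(rmB)"]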